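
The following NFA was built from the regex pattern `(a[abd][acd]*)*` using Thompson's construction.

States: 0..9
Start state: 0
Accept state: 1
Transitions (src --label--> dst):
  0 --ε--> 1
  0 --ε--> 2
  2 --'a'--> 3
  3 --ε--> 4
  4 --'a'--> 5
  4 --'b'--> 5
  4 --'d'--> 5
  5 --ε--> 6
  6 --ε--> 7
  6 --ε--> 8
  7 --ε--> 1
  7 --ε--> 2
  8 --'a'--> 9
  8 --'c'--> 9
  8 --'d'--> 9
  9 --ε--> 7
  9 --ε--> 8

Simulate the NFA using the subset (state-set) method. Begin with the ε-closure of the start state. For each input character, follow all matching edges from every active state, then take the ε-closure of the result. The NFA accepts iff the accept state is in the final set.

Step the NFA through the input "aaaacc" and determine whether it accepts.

Answer: ACCEPT

Derivation:
initial (ε-close {0}): {0,1,2}
'a' @ 1: {3,4}
'a' @ 2: {1,2,5,6,7,8}  (accept∈set)
'a' @ 3: {1,2,3,4,7,8,9}  (accept∈set)
'a' @ 4: {1,2,3,4,5,6,7,8,9}  (accept∈set)
'c' @ 5: {1,2,7,8,9}  (accept∈set)
'c' @ 6: {1,2,7,8,9}  (accept∈set)
final: {1,2,7,8,9}; accept 1 in set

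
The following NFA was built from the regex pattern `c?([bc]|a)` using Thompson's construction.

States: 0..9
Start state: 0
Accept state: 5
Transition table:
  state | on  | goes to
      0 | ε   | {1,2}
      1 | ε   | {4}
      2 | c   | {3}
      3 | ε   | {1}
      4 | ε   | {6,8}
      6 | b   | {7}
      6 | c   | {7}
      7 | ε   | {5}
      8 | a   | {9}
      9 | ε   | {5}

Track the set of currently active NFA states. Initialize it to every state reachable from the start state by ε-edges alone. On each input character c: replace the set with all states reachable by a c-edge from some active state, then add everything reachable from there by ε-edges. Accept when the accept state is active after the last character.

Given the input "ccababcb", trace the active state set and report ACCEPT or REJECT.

Answer: REJECT

Derivation:
start: ε-closure({0}) = {0,1,2,4,6,8}
'c' @ 1: {1,3,4,5,6,7,8}  ✓accept
'c' @ 2: {5,7}  ✓accept
'a' @ 3: {}  — state set empty
rest 'babcb' ignored (set empty)
final: {}; accept 5 not in set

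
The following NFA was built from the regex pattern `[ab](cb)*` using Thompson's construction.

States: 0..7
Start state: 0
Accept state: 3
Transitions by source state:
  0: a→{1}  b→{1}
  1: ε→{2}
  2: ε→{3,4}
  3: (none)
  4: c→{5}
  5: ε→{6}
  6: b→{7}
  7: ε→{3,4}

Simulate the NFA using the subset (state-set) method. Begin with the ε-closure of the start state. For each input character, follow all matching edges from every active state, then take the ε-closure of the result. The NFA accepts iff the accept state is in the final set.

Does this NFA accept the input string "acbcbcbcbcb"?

Answer: ACCEPT

Steps:
S₀ = ε-closure({0}) = {0}
'a' @ 1: {1,2,3,4}  [accepting]
'c' @ 2: {5,6}
'b' @ 3: {3,4,7}  [accepting]
'c' @ 4: {5,6}
'b' @ 5: {3,4,7}  [accepting]
'c' @ 6: {5,6}
'b' @ 7: {3,4,7}  [accepting]
'c' @ 8: {5,6}
'b' @ 9: {3,4,7}  [accepting]
'c' @ 10: {5,6}
'b' @ 11: {3,4,7}  [accepting]
after full input: {3,4,7}  (accept=3 in)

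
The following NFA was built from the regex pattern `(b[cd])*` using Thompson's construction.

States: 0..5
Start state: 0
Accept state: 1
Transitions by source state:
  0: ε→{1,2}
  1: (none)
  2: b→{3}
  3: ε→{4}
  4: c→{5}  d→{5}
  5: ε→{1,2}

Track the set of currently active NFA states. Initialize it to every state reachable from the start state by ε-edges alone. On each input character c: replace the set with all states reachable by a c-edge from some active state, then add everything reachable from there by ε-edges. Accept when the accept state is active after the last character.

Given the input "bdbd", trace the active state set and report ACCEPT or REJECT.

Answer: ACCEPT

Derivation:
start: ε-closure({0}) = {0,1,2}
'b' @ 1: {3,4}
'd' @ 2: {1,2,5}  [accepting]
'b' @ 3: {3,4}
'd' @ 4: {1,2,5}  [accepting]
after full input: {1,2,5}  (accept=1 in)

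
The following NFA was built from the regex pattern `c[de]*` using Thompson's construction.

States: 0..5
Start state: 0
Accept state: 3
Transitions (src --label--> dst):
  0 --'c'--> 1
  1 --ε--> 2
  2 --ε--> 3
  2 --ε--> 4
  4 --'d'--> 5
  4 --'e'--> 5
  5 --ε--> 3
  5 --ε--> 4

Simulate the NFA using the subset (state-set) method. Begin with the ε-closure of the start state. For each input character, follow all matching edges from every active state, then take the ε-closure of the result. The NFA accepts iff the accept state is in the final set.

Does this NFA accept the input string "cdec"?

Answer: REJECT

Steps:
S₀ = ε-closure({0}) = {0}
'c' @ 1: {1,2,3,4}  (accept∈set)
'd' @ 2: {3,4,5}  (accept∈set)
'e' @ 3: {3,4,5}  (accept∈set)
'c' @ 4: {}  — no active states
after full input: {}  (accept=3 not in)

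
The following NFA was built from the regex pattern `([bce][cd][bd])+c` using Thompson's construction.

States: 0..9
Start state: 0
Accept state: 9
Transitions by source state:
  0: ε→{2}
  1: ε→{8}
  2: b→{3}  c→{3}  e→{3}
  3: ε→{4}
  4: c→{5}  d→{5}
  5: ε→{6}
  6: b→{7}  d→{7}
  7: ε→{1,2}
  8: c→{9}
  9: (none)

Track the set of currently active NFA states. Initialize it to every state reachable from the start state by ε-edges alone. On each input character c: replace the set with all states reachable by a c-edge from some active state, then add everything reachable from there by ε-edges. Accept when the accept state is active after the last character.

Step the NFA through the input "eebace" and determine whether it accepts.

Answer: REJECT

Trace:
start: ε-closure({0}) = {0,2}
'e' @ 1: {3,4}
'e' @ 2: {}  — state set empty
rest 'bace' ignored (set empty)
after full input: {}  (accept=9 not in)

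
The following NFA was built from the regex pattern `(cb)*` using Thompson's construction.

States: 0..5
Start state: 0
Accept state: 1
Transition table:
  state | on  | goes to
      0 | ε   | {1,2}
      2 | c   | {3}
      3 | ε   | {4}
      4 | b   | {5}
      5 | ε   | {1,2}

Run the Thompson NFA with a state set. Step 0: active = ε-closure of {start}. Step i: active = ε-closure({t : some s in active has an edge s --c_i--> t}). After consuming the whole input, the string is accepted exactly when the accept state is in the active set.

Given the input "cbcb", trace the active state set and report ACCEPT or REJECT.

initial (ε-close {0}): {0,1,2}
'c' @ 1: {3,4}
'b' @ 2: {1,2,5}  [accepting]
'c' @ 3: {3,4}
'b' @ 4: {1,2,5}  [accepting]
final: {1,2,5}; accept 1 in set

Answer: ACCEPT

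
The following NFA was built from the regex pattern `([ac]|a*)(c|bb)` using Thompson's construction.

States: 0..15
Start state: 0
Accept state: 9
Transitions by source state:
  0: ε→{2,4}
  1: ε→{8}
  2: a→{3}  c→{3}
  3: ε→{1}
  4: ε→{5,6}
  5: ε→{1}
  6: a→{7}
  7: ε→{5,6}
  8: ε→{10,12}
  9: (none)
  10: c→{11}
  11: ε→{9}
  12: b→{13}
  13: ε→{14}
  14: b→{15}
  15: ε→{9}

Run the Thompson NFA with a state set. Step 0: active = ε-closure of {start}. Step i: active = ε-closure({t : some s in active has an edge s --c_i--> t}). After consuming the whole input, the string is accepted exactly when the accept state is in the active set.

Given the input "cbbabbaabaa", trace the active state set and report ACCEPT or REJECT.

initial (ε-close {0}): {0,1,2,4,5,6,8,10,12}
'c' @ 1: {1,3,8,9,10,11,12}  ✓accept
'b' @ 2: {13,14}
'b' @ 3: {9,15}  ✓accept
'a' @ 4: {}  — dead — no transitions
rest 'bbaabaa' ignored (set empty)
after full input: {}  (accept=9 not in)

Answer: REJECT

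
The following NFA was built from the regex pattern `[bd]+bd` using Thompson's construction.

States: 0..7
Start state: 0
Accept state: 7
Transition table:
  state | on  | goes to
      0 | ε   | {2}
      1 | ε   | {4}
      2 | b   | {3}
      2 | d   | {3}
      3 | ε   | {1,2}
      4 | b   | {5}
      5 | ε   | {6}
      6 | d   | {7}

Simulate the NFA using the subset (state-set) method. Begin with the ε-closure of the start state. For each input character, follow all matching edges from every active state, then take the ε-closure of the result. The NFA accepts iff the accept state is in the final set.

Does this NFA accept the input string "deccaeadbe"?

start: ε-closure({0}) = {0,2}
'd' @ 1: {1,2,3,4}
'e' @ 2: {}  — no active states
rest 'ccaeadbe' ignored (set empty)
after full input: {}  (accept=7 not in)

Answer: REJECT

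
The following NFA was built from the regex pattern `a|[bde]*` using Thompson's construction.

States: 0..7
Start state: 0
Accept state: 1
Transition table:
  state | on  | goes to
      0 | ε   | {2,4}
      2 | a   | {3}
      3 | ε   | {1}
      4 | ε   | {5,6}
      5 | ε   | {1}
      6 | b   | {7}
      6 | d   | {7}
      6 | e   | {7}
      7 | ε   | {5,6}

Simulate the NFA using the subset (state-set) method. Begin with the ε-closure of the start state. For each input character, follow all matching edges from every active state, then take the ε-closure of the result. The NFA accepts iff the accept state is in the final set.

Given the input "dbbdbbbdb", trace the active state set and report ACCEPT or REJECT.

Answer: ACCEPT

Derivation:
S₀ = ε-closure({0}) = {0,1,2,4,5,6}
'd' @ 1: {1,5,6,7}  (accept∈set)
'b' @ 2: {1,5,6,7}  (accept∈set)
'b' @ 3: {1,5,6,7}  (accept∈set)
'd' @ 4: {1,5,6,7}  (accept∈set)
'b' @ 5: {1,5,6,7}  (accept∈set)
'b' @ 6: {1,5,6,7}  (accept∈set)
'b' @ 7: {1,5,6,7}  (accept∈set)
'd' @ 8: {1,5,6,7}  (accept∈set)
'b' @ 9: {1,5,6,7}  (accept∈set)
final: {1,5,6,7}; accept 1 in set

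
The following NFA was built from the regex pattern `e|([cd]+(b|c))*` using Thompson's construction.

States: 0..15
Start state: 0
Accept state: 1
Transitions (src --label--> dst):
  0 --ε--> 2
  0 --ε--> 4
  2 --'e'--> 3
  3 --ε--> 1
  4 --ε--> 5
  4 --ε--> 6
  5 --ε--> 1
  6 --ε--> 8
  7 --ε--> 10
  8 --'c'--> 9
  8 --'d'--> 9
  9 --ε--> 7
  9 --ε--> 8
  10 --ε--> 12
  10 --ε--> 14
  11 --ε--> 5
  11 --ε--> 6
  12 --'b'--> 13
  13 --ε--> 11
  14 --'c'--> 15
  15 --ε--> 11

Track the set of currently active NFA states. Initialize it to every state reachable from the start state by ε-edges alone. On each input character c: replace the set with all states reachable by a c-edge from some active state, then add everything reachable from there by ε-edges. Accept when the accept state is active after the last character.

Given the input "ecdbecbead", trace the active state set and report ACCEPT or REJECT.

Answer: REJECT

Derivation:
S₀ = ε-closure({0}) = {0,1,2,4,5,6,8}
'e' @ 1: {1,3}  [accepting]
'c' @ 2: {}  — state set empty
rest 'dbecbead' ignored (set empty)
after full input: {}  (accept=1 not in)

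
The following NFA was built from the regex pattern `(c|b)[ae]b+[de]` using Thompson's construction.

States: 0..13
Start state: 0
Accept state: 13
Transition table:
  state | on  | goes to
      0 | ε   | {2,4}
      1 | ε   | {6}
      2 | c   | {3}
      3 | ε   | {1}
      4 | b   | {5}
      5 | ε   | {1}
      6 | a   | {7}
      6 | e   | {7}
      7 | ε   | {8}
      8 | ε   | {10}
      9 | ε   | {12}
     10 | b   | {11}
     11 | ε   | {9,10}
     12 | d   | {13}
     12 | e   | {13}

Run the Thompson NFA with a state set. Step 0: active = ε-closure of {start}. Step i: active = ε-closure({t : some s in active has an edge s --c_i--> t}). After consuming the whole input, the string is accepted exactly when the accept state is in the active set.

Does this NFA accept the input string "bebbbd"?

Answer: ACCEPT

Steps:
initial (ε-close {0}): {0,2,4}
'b' @ 1: {1,5,6}
'e' @ 2: {7,8,10}
'b' @ 3: {9,10,11,12}
'b' @ 4: {9,10,11,12}
'b' @ 5: {9,10,11,12}
'd' @ 6: {13}  [accepting]
end set {13} — state 13 in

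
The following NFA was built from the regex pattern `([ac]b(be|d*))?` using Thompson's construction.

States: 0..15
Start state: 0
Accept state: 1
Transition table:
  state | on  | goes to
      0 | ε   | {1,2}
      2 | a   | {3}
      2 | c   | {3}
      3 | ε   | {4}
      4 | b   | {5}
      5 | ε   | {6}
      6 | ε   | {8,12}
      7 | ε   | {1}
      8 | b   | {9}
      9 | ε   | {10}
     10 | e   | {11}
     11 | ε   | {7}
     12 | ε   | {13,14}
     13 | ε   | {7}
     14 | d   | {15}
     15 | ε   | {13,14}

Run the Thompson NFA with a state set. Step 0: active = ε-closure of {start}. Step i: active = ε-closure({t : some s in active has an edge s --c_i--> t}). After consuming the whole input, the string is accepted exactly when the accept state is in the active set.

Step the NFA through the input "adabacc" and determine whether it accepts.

initial (ε-close {0}): {0,1,2}
'a' @ 1: {3,4}
'd' @ 2: {}  — state set empty
rest 'abacc' ignored (set empty)
end set {} — state 1 not in

Answer: REJECT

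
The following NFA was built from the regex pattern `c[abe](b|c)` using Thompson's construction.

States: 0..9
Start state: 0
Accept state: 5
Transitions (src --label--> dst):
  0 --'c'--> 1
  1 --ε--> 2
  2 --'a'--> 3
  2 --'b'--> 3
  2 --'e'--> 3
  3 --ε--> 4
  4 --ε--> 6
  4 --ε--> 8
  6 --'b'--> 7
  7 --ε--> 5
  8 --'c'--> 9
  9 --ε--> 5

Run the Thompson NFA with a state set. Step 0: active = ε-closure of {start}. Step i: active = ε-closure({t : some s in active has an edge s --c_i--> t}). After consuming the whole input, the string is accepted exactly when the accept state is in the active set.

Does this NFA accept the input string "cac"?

Answer: ACCEPT

Steps:
initial (ε-close {0}): {0}
'c' @ 1: {1,2}
'a' @ 2: {3,4,6,8}
'c' @ 3: {5,9}  [accepting]
end set {5,9} — state 5 in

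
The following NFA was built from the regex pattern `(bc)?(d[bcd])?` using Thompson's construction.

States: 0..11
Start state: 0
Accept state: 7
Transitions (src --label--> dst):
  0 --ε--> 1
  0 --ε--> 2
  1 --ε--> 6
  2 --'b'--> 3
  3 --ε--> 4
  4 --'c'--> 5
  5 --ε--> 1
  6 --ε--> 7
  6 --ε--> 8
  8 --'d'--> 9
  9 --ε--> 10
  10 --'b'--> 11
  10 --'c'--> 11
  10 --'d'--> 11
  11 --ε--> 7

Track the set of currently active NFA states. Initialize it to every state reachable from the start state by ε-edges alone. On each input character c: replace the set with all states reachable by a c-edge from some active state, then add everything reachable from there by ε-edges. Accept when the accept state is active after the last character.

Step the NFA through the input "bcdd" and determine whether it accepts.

Answer: ACCEPT

Trace:
S₀ = ε-closure({0}) = {0,1,2,6,7,8}
'b' @ 1: {3,4}
'c' @ 2: {1,5,6,7,8}  [accepting]
'd' @ 3: {9,10}
'd' @ 4: {7,11}  [accepting]
end set {7,11} — state 7 in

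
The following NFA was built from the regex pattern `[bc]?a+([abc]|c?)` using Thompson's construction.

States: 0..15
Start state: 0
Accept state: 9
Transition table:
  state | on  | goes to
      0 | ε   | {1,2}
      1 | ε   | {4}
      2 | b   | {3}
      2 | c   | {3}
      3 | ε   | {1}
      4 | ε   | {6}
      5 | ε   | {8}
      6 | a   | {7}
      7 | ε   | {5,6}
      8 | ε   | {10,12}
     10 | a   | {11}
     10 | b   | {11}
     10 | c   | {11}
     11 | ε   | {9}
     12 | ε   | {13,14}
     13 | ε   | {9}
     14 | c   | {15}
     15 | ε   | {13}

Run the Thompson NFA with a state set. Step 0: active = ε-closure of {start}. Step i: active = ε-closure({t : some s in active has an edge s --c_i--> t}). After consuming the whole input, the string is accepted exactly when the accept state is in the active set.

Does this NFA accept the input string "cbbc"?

Answer: REJECT

Derivation:
initial (ε-close {0}): {0,1,2,4,6}
'c' @ 1: {1,3,4,6}
'b' @ 2: {}  — dead — no transitions
rest 'bc' ignored (set empty)
end set {} — state 9 not in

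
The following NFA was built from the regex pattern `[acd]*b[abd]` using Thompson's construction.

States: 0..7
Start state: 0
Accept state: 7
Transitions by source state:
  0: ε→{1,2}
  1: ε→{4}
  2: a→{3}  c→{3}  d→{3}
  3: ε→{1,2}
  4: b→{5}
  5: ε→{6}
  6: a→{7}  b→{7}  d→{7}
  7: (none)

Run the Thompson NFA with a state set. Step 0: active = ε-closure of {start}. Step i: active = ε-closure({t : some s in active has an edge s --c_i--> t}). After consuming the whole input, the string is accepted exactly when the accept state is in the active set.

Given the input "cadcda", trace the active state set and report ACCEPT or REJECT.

Answer: REJECT

Derivation:
initial (ε-close {0}): {0,1,2,4}
'c' @ 1: {1,2,3,4}
'a' @ 2: {1,2,3,4}
'd' @ 3: {1,2,3,4}
'c' @ 4: {1,2,3,4}
'd' @ 5: {1,2,3,4}
'a' @ 6: {1,2,3,4}
end set {1,2,3,4} — state 7 not in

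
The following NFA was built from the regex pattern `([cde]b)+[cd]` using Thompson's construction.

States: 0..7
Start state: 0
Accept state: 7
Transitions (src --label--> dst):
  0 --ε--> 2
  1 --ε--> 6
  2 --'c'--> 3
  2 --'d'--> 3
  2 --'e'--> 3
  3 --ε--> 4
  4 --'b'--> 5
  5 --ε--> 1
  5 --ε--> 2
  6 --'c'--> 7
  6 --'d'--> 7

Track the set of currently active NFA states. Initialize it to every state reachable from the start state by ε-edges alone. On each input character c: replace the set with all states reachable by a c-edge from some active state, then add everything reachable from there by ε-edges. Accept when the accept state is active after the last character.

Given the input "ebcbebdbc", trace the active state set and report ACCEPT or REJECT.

initial (ε-close {0}): {0,2}
'e' @ 1: {3,4}
'b' @ 2: {1,2,5,6}
'c' @ 3: {3,4,7}  [accepting]
'b' @ 4: {1,2,5,6}
'e' @ 5: {3,4}
'b' @ 6: {1,2,5,6}
'd' @ 7: {3,4,7}  [accepting]
'b' @ 8: {1,2,5,6}
'c' @ 9: {3,4,7}  [accepting]
final: {3,4,7}; accept 7 in set

Answer: ACCEPT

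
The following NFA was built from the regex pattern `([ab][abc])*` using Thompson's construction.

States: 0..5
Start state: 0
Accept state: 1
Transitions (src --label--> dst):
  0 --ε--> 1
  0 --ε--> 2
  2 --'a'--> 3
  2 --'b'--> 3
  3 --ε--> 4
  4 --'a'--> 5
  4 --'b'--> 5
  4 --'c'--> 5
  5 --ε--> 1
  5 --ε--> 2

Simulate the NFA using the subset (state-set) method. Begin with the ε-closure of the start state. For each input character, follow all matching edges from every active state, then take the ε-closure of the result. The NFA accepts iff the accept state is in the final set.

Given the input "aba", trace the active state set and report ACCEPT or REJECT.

Answer: REJECT

Derivation:
initial (ε-close {0}): {0,1,2}
'a' @ 1: {3,4}
'b' @ 2: {1,2,5}  [accepting]
'a' @ 3: {3,4}
final: {3,4}; accept 1 not in set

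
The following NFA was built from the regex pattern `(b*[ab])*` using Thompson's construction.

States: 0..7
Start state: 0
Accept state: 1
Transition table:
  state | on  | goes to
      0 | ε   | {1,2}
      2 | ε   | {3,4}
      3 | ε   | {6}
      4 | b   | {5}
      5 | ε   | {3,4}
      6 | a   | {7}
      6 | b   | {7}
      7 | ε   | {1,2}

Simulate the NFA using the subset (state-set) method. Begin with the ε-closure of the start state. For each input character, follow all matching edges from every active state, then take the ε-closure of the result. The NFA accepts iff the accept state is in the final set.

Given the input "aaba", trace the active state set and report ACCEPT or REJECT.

Answer: ACCEPT

Steps:
initial (ε-close {0}): {0,1,2,3,4,6}
'a' @ 1: {1,2,3,4,6,7}  [accepting]
'a' @ 2: {1,2,3,4,6,7}  [accepting]
'b' @ 3: {1,2,3,4,5,6,7}  [accepting]
'a' @ 4: {1,2,3,4,6,7}  [accepting]
end set {1,2,3,4,6,7} — state 1 in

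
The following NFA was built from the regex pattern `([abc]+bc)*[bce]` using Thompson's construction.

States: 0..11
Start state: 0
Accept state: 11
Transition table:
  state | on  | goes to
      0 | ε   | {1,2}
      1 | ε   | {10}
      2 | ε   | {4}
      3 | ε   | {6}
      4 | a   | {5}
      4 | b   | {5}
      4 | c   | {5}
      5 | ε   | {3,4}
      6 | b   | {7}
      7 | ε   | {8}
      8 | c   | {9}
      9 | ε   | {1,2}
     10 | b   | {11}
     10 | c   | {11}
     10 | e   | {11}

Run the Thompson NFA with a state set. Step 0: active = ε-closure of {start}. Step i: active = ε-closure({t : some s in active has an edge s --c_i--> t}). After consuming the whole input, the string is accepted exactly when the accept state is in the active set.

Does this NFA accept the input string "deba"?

initial (ε-close {0}): {0,1,2,4,10}
'd' @ 1: {}  — dead — no transitions
rest 'eba' ignored (set empty)
final: {}; accept 11 not in set

Answer: REJECT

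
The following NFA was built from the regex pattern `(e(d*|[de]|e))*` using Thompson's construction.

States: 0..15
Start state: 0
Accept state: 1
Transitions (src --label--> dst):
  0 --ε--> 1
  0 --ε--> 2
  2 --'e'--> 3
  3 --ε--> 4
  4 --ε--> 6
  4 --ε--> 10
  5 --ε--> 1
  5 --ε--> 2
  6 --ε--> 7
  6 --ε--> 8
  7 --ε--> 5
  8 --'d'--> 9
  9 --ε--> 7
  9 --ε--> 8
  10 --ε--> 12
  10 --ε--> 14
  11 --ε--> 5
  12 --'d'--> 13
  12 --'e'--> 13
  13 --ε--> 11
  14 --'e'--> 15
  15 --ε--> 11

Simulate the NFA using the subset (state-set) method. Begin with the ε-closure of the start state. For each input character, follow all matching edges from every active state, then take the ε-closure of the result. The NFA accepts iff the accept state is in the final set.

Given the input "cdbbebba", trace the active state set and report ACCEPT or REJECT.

Answer: REJECT

Steps:
start: ε-closure({0}) = {0,1,2}
'c' @ 1: {}  — state set empty
rest 'dbbebba' ignored (set empty)
end set {} — state 1 not in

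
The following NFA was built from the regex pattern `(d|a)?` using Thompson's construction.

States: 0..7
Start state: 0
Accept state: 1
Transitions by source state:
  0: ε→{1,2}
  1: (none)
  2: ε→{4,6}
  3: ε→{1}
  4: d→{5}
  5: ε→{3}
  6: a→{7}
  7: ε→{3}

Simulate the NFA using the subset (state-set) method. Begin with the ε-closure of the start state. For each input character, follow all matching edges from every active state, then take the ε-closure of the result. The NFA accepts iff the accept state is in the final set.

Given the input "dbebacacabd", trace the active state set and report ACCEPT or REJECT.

S₀ = ε-closure({0}) = {0,1,2,4,6}
'd' @ 1: {1,3,5}  (accept∈set)
'b' @ 2: {}  — no active states
rest 'ebacacabd' ignored (set empty)
final: {}; accept 1 not in set

Answer: REJECT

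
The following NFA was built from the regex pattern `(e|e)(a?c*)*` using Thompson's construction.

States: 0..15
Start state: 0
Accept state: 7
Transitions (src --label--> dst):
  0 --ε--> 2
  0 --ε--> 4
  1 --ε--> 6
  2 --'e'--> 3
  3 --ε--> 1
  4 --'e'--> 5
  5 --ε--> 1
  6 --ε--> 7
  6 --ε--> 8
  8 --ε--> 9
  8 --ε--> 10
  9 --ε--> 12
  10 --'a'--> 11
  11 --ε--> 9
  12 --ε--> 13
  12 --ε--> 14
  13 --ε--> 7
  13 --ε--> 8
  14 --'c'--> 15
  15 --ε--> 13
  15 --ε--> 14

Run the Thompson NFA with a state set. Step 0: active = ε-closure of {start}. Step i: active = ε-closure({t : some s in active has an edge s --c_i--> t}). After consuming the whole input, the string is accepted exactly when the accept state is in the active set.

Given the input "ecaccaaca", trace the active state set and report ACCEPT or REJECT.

Answer: ACCEPT

Steps:
start: ε-closure({0}) = {0,2,4}
'e' @ 1: {1,3,5,6,7,8,9,10,12,13,14}  (accept∈set)
'c' @ 2: {7,8,9,10,12,13,14,15}  (accept∈set)
'a' @ 3: {7,8,9,10,11,12,13,14}  (accept∈set)
'c' @ 4: {7,8,9,10,12,13,14,15}  (accept∈set)
'c' @ 5: {7,8,9,10,12,13,14,15}  (accept∈set)
'a' @ 6: {7,8,9,10,11,12,13,14}  (accept∈set)
'a' @ 7: {7,8,9,10,11,12,13,14}  (accept∈set)
'c' @ 8: {7,8,9,10,12,13,14,15}  (accept∈set)
'a' @ 9: {7,8,9,10,11,12,13,14}  (accept∈set)
after full input: {7,8,9,10,11,12,13,14}  (accept=7 in)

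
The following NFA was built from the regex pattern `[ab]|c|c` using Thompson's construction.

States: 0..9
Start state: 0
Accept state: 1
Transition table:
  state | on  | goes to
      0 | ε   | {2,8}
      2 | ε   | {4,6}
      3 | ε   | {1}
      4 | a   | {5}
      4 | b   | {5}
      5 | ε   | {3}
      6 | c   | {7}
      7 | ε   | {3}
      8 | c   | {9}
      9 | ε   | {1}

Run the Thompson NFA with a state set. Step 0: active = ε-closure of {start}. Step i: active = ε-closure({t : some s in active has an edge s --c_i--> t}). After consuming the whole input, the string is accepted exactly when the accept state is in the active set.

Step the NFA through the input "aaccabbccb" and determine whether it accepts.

S₀ = ε-closure({0}) = {0,2,4,6,8}
'a' @ 1: {1,3,5}  (accept∈set)
'a' @ 2: {}  — dead — no transitions
rest 'ccabbccb' ignored (set empty)
after full input: {}  (accept=1 not in)

Answer: REJECT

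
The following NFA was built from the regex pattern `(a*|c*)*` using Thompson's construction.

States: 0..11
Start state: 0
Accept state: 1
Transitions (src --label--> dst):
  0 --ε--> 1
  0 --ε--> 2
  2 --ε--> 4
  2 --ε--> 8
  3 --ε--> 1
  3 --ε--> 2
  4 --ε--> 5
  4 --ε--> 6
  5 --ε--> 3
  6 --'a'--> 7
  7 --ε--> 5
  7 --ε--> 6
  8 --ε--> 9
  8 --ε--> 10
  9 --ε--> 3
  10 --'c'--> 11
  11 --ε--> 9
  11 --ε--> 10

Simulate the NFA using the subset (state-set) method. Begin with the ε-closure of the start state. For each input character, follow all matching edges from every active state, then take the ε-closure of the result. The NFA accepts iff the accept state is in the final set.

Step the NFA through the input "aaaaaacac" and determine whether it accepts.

Answer: ACCEPT

Steps:
start: ε-closure({0}) = {0,1,2,3,4,5,6,8,9,10}
'a' @ 1: {1,2,3,4,5,6,7,8,9,10}  ✓accept
'a' @ 2: {1,2,3,4,5,6,7,8,9,10}  ✓accept
'a' @ 3: {1,2,3,4,5,6,7,8,9,10}  ✓accept
'a' @ 4: {1,2,3,4,5,6,7,8,9,10}  ✓accept
'a' @ 5: {1,2,3,4,5,6,7,8,9,10}  ✓accept
'a' @ 6: {1,2,3,4,5,6,7,8,9,10}  ✓accept
'c' @ 7: {1,2,3,4,5,6,8,9,10,11}  ✓accept
'a' @ 8: {1,2,3,4,5,6,7,8,9,10}  ✓accept
'c' @ 9: {1,2,3,4,5,6,8,9,10,11}  ✓accept
end set {1,2,3,4,5,6,8,9,10,11} — state 1 in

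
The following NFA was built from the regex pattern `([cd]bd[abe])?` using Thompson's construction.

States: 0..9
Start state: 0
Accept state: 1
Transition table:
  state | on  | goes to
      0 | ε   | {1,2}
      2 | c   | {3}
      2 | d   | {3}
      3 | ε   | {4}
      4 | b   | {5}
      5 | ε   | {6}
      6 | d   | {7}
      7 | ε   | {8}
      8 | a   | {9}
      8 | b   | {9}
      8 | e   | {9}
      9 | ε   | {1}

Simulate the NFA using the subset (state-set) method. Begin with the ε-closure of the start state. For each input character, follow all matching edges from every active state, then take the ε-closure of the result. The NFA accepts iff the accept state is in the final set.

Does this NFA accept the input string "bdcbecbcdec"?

initial (ε-close {0}): {0,1,2}
'b' @ 1: {}  — dead — no transitions
rest 'dcbecbcdec' ignored (set empty)
end set {} — state 1 not in

Answer: REJECT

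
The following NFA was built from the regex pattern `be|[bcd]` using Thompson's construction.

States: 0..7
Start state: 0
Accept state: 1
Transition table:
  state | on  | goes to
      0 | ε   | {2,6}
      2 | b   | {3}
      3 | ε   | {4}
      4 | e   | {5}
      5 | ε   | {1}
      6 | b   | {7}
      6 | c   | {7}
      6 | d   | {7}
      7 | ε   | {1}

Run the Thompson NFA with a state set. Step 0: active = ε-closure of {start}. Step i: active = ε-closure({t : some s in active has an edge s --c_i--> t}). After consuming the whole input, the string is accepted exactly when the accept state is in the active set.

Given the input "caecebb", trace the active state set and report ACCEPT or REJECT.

Answer: REJECT

Trace:
initial (ε-close {0}): {0,2,6}
'c' @ 1: {1,7}  ✓accept
'a' @ 2: {}  — dead — no transitions
rest 'ecebb' ignored (set empty)
after full input: {}  (accept=1 not in)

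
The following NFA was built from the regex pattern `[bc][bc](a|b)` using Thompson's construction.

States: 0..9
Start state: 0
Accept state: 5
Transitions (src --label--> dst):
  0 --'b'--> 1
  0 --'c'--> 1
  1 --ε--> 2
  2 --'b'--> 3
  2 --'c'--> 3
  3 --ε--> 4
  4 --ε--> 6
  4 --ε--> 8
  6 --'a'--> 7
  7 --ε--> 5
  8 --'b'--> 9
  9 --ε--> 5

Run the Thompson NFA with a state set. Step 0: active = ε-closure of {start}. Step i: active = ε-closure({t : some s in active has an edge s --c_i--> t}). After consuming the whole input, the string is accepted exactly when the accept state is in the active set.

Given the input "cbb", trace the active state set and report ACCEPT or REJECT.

Answer: ACCEPT

Steps:
initial (ε-close {0}): {0}
'c' @ 1: {1,2}
'b' @ 2: {3,4,6,8}
'b' @ 3: {5,9}  (accept∈set)
final: {5,9}; accept 5 in set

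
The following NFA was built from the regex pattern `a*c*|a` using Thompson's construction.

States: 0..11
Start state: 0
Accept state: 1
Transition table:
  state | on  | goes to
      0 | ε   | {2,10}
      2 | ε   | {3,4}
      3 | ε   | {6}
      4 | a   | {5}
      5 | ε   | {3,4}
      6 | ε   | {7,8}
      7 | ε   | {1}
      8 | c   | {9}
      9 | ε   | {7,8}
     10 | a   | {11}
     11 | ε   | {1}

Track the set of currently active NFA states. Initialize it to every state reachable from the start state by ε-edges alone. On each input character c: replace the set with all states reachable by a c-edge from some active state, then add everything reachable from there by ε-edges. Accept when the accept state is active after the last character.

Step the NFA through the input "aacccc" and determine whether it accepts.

start: ε-closure({0}) = {0,1,2,3,4,6,7,8,10}
'a' @ 1: {1,3,4,5,6,7,8,11}  (accept∈set)
'a' @ 2: {1,3,4,5,6,7,8}  (accept∈set)
'c' @ 3: {1,7,8,9}  (accept∈set)
'c' @ 4: {1,7,8,9}  (accept∈set)
'c' @ 5: {1,7,8,9}  (accept∈set)
'c' @ 6: {1,7,8,9}  (accept∈set)
end set {1,7,8,9} — state 1 in

Answer: ACCEPT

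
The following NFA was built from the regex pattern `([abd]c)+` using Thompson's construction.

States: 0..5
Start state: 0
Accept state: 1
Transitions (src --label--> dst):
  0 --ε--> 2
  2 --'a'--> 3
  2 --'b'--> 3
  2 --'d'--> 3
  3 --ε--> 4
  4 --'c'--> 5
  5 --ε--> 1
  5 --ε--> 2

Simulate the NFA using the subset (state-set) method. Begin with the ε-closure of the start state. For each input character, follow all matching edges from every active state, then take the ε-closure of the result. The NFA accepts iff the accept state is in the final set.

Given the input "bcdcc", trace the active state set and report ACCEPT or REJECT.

Answer: REJECT

Trace:
start: ε-closure({0}) = {0,2}
'b' @ 1: {3,4}
'c' @ 2: {1,2,5}  ✓accept
'd' @ 3: {3,4}
'c' @ 4: {1,2,5}  ✓accept
'c' @ 5: {}  — no active states
final: {}; accept 1 not in set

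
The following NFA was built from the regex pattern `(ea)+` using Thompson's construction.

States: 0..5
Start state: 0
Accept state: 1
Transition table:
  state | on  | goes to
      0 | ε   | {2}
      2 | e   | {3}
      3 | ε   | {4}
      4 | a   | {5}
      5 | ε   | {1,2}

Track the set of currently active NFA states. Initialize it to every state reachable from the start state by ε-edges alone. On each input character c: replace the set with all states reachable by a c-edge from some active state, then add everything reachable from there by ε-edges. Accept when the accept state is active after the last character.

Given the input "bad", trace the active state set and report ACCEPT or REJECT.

S₀ = ε-closure({0}) = {0,2}
'b' @ 1: {}  — state set empty
rest 'ad' ignored (set empty)
end set {} — state 1 not in

Answer: REJECT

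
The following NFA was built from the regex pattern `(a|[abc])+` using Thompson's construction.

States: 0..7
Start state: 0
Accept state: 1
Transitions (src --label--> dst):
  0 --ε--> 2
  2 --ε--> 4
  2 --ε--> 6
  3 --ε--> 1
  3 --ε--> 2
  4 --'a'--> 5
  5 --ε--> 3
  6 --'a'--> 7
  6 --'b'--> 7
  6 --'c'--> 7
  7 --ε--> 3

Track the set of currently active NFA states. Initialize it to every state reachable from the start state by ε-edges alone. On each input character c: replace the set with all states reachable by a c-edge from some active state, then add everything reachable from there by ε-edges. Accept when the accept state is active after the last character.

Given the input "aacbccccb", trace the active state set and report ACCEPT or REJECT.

start: ε-closure({0}) = {0,2,4,6}
'a' @ 1: {1,2,3,4,5,6,7}  ✓accept
'a' @ 2: {1,2,3,4,5,6,7}  ✓accept
'c' @ 3: {1,2,3,4,6,7}  ✓accept
'b' @ 4: {1,2,3,4,6,7}  ✓accept
'c' @ 5: {1,2,3,4,6,7}  ✓accept
'c' @ 6: {1,2,3,4,6,7}  ✓accept
'c' @ 7: {1,2,3,4,6,7}  ✓accept
'c' @ 8: {1,2,3,4,6,7}  ✓accept
'b' @ 9: {1,2,3,4,6,7}  ✓accept
after full input: {1,2,3,4,6,7}  (accept=1 in)

Answer: ACCEPT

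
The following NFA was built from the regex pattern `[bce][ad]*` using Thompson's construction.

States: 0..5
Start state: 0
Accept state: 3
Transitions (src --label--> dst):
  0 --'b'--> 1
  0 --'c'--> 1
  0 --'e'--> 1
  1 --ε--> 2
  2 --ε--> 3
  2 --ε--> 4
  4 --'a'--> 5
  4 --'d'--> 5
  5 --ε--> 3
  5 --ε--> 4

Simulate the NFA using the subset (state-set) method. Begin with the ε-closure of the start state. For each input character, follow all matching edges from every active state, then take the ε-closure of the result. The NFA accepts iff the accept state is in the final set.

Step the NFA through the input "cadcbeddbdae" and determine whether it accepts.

start: ε-closure({0}) = {0}
'c' @ 1: {1,2,3,4}  ✓accept
'a' @ 2: {3,4,5}  ✓accept
'd' @ 3: {3,4,5}  ✓accept
'c' @ 4: {}  — no active states
rest 'beddbdae' ignored (set empty)
after full input: {}  (accept=3 not in)

Answer: REJECT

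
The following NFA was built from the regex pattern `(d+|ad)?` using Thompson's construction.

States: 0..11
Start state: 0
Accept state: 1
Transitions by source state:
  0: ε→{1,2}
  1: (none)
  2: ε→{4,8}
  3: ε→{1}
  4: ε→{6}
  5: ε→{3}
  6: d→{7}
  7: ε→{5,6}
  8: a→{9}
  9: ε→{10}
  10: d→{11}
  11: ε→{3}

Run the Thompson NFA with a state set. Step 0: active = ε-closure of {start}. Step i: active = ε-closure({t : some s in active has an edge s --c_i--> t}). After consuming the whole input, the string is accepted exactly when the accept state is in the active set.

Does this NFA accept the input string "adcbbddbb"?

Answer: REJECT

Derivation:
start: ε-closure({0}) = {0,1,2,4,6,8}
'a' @ 1: {9,10}
'd' @ 2: {1,3,11}  (accept∈set)
'c' @ 3: {}  — state set empty
rest 'bbddbb' ignored (set empty)
end set {} — state 1 not in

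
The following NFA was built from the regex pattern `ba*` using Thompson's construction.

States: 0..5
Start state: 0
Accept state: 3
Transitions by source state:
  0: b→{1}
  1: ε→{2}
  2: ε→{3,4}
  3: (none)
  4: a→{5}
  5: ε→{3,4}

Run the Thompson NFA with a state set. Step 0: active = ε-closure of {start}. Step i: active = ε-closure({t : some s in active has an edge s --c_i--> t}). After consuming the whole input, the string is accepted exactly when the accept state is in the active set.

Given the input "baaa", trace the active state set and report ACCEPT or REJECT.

initial (ε-close {0}): {0}
'b' @ 1: {1,2,3,4}  [accepting]
'a' @ 2: {3,4,5}  [accepting]
'a' @ 3: {3,4,5}  [accepting]
'a' @ 4: {3,4,5}  [accepting]
final: {3,4,5}; accept 3 in set

Answer: ACCEPT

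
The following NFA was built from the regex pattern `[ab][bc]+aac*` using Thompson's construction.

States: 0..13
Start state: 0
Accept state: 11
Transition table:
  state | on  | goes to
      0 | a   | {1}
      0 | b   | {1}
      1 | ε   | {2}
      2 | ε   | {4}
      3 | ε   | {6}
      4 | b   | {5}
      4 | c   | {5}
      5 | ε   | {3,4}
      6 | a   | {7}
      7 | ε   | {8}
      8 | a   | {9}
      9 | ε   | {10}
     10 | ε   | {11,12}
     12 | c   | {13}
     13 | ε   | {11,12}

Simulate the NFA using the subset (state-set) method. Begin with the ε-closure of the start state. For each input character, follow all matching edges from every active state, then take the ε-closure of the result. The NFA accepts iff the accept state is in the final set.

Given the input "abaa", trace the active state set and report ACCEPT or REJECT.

initial (ε-close {0}): {0}
'a' @ 1: {1,2,4}
'b' @ 2: {3,4,5,6}
'a' @ 3: {7,8}
'a' @ 4: {9,10,11,12}  ✓accept
after full input: {9,10,11,12}  (accept=11 in)

Answer: ACCEPT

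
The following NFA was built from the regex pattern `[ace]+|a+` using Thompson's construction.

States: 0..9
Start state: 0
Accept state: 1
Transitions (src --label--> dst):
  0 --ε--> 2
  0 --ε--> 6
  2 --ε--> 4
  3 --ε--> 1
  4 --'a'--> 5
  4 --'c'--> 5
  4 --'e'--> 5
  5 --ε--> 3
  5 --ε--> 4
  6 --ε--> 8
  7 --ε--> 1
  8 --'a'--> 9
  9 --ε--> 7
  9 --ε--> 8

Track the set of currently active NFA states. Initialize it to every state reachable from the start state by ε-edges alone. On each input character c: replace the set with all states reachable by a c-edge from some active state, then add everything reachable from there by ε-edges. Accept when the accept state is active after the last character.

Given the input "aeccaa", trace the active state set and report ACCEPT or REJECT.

initial (ε-close {0}): {0,2,4,6,8}
'a' @ 1: {1,3,4,5,7,8,9}  (accept∈set)
'e' @ 2: {1,3,4,5}  (accept∈set)
'c' @ 3: {1,3,4,5}  (accept∈set)
'c' @ 4: {1,3,4,5}  (accept∈set)
'a' @ 5: {1,3,4,5}  (accept∈set)
'a' @ 6: {1,3,4,5}  (accept∈set)
after full input: {1,3,4,5}  (accept=1 in)

Answer: ACCEPT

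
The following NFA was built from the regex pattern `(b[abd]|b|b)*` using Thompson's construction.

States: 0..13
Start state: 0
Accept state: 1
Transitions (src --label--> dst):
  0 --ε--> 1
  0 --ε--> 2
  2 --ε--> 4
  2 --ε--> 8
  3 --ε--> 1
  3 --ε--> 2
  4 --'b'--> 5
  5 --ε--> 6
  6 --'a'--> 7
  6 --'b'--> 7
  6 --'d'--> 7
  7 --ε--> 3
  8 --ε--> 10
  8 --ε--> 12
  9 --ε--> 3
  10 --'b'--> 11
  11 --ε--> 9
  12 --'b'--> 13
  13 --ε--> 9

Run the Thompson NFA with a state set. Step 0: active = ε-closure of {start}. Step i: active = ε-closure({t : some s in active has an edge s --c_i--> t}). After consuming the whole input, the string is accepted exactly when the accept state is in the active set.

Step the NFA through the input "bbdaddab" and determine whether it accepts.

Answer: REJECT

Trace:
initial (ε-close {0}): {0,1,2,4,8,10,12}
'b' @ 1: {1,2,3,4,5,6,8,9,10,11,12,13}  (accept∈set)
'b' @ 2: {1,2,3,4,5,6,7,8,9,10,11,12,13}  (accept∈set)
'd' @ 3: {1,2,3,4,7,8,10,12}  (accept∈set)
'a' @ 4: {}  — no active states
rest 'ddab' ignored (set empty)
final: {}; accept 1 not in set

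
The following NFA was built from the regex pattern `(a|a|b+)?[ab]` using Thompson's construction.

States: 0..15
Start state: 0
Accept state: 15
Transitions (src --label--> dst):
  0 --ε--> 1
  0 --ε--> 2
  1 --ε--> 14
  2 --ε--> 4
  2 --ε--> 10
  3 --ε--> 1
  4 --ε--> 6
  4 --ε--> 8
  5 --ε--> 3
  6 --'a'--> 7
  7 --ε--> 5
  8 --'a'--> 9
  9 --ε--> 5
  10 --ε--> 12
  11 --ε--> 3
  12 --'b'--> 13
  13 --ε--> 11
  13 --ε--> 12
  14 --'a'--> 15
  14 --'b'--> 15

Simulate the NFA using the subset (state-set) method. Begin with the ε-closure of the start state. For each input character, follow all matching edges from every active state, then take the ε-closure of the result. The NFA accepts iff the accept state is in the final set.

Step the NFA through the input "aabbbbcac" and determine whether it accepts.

Answer: REJECT

Derivation:
start: ε-closure({0}) = {0,1,2,4,6,8,10,12,14}
'a' @ 1: {1,3,5,7,9,14,15}  (accept∈set)
'a' @ 2: {15}  (accept∈set)
'b' @ 3: {}  — dead — no transitions
rest 'bbbcac' ignored (set empty)
final: {}; accept 15 not in set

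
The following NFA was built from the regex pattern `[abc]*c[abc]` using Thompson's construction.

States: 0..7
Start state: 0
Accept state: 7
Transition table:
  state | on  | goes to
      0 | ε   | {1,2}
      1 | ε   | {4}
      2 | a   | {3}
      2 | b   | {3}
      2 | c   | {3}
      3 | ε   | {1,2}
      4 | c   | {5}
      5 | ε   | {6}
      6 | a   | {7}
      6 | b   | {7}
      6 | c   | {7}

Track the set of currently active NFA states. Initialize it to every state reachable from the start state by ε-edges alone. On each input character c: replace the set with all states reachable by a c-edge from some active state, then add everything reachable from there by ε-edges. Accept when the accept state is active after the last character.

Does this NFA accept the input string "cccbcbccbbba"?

Answer: REJECT

Derivation:
initial (ε-close {0}): {0,1,2,4}
'c' @ 1: {1,2,3,4,5,6}
'c' @ 2: {1,2,3,4,5,6,7}  (accept∈set)
'c' @ 3: {1,2,3,4,5,6,7}  (accept∈set)
'b' @ 4: {1,2,3,4,7}  (accept∈set)
'c' @ 5: {1,2,3,4,5,6}
'b' @ 6: {1,2,3,4,7}  (accept∈set)
'c' @ 7: {1,2,3,4,5,6}
'c' @ 8: {1,2,3,4,5,6,7}  (accept∈set)
'b' @ 9: {1,2,3,4,7}  (accept∈set)
'b' @ 10: {1,2,3,4}
'b' @ 11: {1,2,3,4}
'a' @ 12: {1,2,3,4}
after full input: {1,2,3,4}  (accept=7 not in)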